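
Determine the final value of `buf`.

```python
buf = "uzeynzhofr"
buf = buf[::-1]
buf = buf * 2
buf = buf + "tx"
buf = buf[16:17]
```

'y'

reverse → 'rfohznyezu'
repeat ×2 → 'rfohznyezurfohznyezu'
+ 'tx' → 'rfohznyezurfohznyezutx'
slice [16:17] → 'y'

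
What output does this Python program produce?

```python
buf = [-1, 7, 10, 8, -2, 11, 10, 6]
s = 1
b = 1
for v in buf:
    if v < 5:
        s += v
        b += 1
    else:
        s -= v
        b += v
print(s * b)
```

v=-1: <5, s = 1+(-1) = 0; b=2
v=7: not <5, s = 0-7 = -7; b=9
v=10: not <5, s = (-7)-10 = -17; b=19
v=8: not <5, s = (-17)-8 = -25; b=27
v=-2: <5, s = (-25)+(-2) = -27; b=28
v=11: not <5, s = (-27)-11 = -38; b=39
v=10: not <5, s = (-38)-10 = -48; b=49
v=6: not <5, s = (-48)-6 = -54; b=55
s*b = (-54)*55 = -2970

-2970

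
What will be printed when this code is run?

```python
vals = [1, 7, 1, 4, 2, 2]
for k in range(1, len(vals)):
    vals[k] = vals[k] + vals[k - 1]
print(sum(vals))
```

63

k=1: vals[1] = 7+1 = 8 → [1, 8, 1, 4, 2, 2]
k=2: vals[2] = 1+8 = 9 → [1, 8, 9, 4, 2, 2]
k=3: vals[3] = 4+9 = 13 → [1, 8, 9, 13, 2, 2]
k=4: vals[4] = 2+13 = 15 → [1, 8, 9, 13, 15, 2]
k=5: vals[5] = 2+15 = 17 → [1, 8, 9, 13, 15, 17]
sum = 63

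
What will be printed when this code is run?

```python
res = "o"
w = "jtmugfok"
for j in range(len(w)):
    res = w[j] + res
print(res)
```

j=0: prepend 'j' → 'jo'
j=1: prepend 't' → 'tjo'
j=2: prepend 'm' → 'mtjo'
j=3: prepend 'u' → 'umtjo'
j=4: prepend 'g' → 'gumtjo'
j=5: prepend 'f' → 'fgumtjo'
j=6: prepend 'o' → 'ofgumtjo'
j=7: prepend 'k' → 'kofgumtjo'

kofgumtjo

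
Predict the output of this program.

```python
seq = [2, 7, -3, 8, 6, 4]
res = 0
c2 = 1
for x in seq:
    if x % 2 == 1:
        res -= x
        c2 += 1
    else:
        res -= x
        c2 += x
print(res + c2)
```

x=2: not odd, res = 0-2 = -2; c2=3
x=7: odd, res = (-2)-7 = -9; c2=4
x=-3: odd, res = (-9)-(-3) = -6; c2=5
x=8: not odd, res = (-6)-8 = -14; c2=13
x=6: not odd, res = (-14)-6 = -20; c2=19
x=4: not odd, res = (-20)-4 = -24; c2=23
res+c2 = (-24)+23 = -1

-1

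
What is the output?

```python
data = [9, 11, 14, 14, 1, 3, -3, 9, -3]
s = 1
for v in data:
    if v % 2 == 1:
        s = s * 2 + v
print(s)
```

1099

v=9: odd, s = 1*2+9 = 11
v=11: odd, s = 11*2+11 = 33
v=14: not odd
v=14: not odd
v=1: odd, s = 33*2+1 = 67
v=3: odd, s = 67*2+3 = 137
v=-3: odd, s = 137*2+(-3) = 271
v=9: odd, s = 271*2+9 = 551
v=-3: odd, s = 551*2+(-3) = 1099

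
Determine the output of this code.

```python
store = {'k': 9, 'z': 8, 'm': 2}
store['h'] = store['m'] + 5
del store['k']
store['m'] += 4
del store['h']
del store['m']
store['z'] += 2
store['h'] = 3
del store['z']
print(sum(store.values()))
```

3

store['h'] = store['m']+5 = 7 → {'k': 9, 'z': 8, 'm': 2, 'h': 7}
del 'k' → {'z': 8, 'm': 2, 'h': 7}
store['m'] = 2+4 = 6 → {'z': 8, 'm': 6, 'h': 7}
del 'h' → {'z': 8, 'm': 6}
del 'm' → {'z': 8}
store['z'] = 8+2 = 10 → {'z': 10}
store['h'] = 3 → {'z': 10, 'h': 3}
del 'z' → {'h': 3}
sum of values = 3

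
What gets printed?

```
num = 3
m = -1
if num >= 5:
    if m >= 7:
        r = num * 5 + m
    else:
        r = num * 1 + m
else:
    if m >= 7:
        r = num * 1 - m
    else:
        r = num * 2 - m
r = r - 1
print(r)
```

num=3, m=-1
num >= 5 is False; m >= 7 is False
→ r = num * 2 - m = 7
r = 7-1 = 6

6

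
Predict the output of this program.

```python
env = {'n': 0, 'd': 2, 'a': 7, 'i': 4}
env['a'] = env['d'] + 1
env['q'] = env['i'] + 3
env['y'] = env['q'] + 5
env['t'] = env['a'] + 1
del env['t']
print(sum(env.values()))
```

28

env['a'] = env['d']+1 = 3 → {'n': 0, 'd': 2, 'a': 3, 'i': 4}
env['q'] = env['i']+3 = 7 → {'n': 0, 'd': 2, 'a': 3, 'i': 4, 'q': 7}
env['y'] = env['q']+5 = 12 → {'n': 0, 'd': 2, 'a': 3, 'i': 4, 'q': 7, 'y': 12}
env['t'] = env['a']+1 = 4 → {'n': 0, 'd': 2, 'a': 3, 'i': 4, 'q': 7, 'y': 12, 't': 4}
del 't' → {'n': 0, 'd': 2, 'a': 3, 'i': 4, 'q': 7, 'y': 12}
sum of values = 28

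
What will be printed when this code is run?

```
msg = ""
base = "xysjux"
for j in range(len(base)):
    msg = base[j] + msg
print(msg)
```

j=0: prepend 'x' → 'x'
j=1: prepend 'y' → 'yx'
j=2: prepend 's' → 'syx'
j=3: prepend 'j' → 'jsyx'
j=4: prepend 'u' → 'ujsyx'
j=5: prepend 'x' → 'xujsyx'

xujsyx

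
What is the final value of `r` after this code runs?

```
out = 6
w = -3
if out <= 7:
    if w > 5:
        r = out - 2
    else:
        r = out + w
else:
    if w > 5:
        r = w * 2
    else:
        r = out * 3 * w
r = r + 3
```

6

out=6, w=-3
out <= 7 is True; w > 5 is False
→ r = out + w = 3
r = 3+3 = 6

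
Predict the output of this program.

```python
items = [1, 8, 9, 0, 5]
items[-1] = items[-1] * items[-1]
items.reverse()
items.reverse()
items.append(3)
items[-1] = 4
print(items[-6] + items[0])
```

2

items[-1] = items[-1]*items[-1] = 5*5 = 25 → [1, 8, 9, 0, 25]
reverse → [25, 0, 9, 8, 1]
reverse → [1, 8, 9, 0, 25]
append 3 → [1, 8, 9, 0, 25, 3]
items[-1] = 4 → [1, 8, 9, 0, 25, 4]
items[-6]+items[0] = 1+1 = 2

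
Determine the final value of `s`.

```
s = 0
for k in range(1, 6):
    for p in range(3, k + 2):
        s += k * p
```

k=2,p=3: s = 0+6 = 6
k=3,p=3: s = 6+9 = 15
k=3,p=4: s = 15+12 = 27
k=4,p=3: s = 27+12 = 39
k=4,p=4: s = 39+16 = 55
k=4,p=5: s = 55+20 = 75
k=5,p=3: s = 75+15 = 90
k=5,p=4: s = 90+20 = 110
k=5,p=5: s = 110+25 = 135
k=5,p=6: s = 135+30 = 165

165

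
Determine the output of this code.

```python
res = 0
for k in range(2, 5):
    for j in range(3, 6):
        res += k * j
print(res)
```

k=2,j=3: res = 0+6 = 6
k=2,j=4: res = 6+8 = 14
k=2,j=5: res = 14+10 = 24
k=3,j=3: res = 24+9 = 33
k=3,j=4: res = 33+12 = 45
k=3,j=5: res = 45+15 = 60
k=4,j=3: res = 60+12 = 72
k=4,j=4: res = 72+16 = 88
k=4,j=5: res = 88+20 = 108

108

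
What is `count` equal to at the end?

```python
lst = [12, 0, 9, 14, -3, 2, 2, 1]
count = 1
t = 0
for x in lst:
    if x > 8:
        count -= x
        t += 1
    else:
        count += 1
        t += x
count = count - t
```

x=12: >8, count = 1-12 = -11; t=1
x=0: not >8, count = (-11)+1 = -10; t=1
x=9: >8, count = (-10)-9 = -19; t=2
x=14: >8, count = (-19)-14 = -33; t=3
x=-3: not >8, count = (-33)+1 = -32; t=0
x=2: not >8, count = (-32)+1 = -31; t=2
x=2: not >8, count = (-31)+1 = -30; t=4
x=1: not >8, count = (-30)+1 = -29; t=5
count-t = (-29)-5 = -34

-34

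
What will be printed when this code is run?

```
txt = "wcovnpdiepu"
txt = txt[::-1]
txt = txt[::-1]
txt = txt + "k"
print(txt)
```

wcovnpdiepuk

reverse → 'upeidpnvocw'
reverse → 'wcovnpdiepu'
+ 'k' → 'wcovnpdiepuk'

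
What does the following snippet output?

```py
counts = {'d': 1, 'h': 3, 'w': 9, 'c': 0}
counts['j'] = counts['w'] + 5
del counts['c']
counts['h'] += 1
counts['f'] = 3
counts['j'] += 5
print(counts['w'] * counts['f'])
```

counts['j'] = counts['w']+5 = 14 → {'d': 1, 'h': 3, 'w': 9, 'c': 0, 'j': 14}
del 'c' → {'d': 1, 'h': 3, 'w': 9, 'j': 14}
counts['h'] = 3+1 = 4 → {'d': 1, 'h': 4, 'w': 9, 'j': 14}
counts['f'] = 3 → {'d': 1, 'h': 4, 'w': 9, 'j': 14, 'f': 3}
counts['j'] = 14+5 = 19 → {'d': 1, 'h': 4, 'w': 9, 'j': 19, 'f': 3}
counts['w']*counts['f'] = 9*3 = 27

27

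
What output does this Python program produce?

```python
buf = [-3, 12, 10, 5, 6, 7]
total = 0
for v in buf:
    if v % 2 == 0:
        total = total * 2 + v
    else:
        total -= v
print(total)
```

v=-3: not even, total = 0-(-3) = 3
v=12: even, total = 3*2+12 = 18
v=10: even, total = 18*2+10 = 46
v=5: not even, total = 46-5 = 41
v=6: even, total = 41*2+6 = 88
v=7: not even, total = 88-7 = 81

81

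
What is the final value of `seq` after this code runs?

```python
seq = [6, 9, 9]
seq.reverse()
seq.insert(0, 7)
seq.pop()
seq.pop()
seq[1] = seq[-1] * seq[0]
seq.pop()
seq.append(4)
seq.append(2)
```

reverse → [9, 9, 6]
insert 7 at 0 → [7, 9, 9, 6]
pop() removes 6 → [7, 9, 9]
pop() removes 9 → [7, 9]
seq[1] = seq[-1]*seq[0] = 9*7 = 63 → [7, 63]
pop() removes 63 → [7]
append 4 → [7, 4]
append 2 → [7, 4, 2]

[7, 4, 2]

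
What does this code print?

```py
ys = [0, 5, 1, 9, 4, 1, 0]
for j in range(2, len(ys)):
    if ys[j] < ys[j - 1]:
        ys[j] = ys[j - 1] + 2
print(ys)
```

[0, 5, 7, 9, 11, 13, 15]

j=2: 1<5, ys[2] = 5+2 = 7 → [0, 5, 7, 9, 4, 1, 0]
j=3: 9>=7, unchanged → [0, 5, 7, 9, 4, 1, 0]
j=4: 4<9, ys[4] = 9+2 = 11 → [0, 5, 7, 9, 11, 1, 0]
j=5: 1<11, ys[5] = 11+2 = 13 → [0, 5, 7, 9, 11, 13, 0]
j=6: 0<13, ys[6] = 13+2 = 15 → [0, 5, 7, 9, 11, 13, 15]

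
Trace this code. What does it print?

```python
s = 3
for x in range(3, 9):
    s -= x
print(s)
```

x=3: s = 3-3 = 0
x=4: s = 0-4 = -4
x=5: s = (-4)-5 = -9
x=6: s = (-9)-6 = -15
x=7: s = (-15)-7 = -22
x=8: s = (-22)-8 = -30

-30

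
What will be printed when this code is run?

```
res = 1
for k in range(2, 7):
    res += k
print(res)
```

21

k=2: res = 1+2 = 3
k=3: res = 3+3 = 6
k=4: res = 6+4 = 10
k=5: res = 10+5 = 15
k=6: res = 15+6 = 21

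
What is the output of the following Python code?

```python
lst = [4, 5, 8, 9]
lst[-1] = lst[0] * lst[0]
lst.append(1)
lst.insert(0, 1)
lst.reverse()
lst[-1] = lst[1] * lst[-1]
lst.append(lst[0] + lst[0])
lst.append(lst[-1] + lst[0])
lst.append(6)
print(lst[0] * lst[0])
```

1

lst[-1] = lst[0]*lst[0] = 4*4 = 16 → [4, 5, 8, 16]
append 1 → [4, 5, 8, 16, 1]
insert 1 at 0 → [1, 4, 5, 8, 16, 1]
reverse → [1, 16, 8, 5, 4, 1]
lst[-1] = lst[1]*lst[-1] = 16*1 = 16 → [1, 16, 8, 5, 4, 16]
append lst[0]+lst[0] = 1+1 = 2 → [1, 16, 8, 5, 4, 16, 2]
append lst[-1]+lst[0] = 2+1 = 3 → [1, 16, 8, 5, 4, 16, 2, 3]
append 6 → [1, 16, 8, 5, 4, 16, 2, 3, 6]
lst[0]*lst[0] = 1*1 = 1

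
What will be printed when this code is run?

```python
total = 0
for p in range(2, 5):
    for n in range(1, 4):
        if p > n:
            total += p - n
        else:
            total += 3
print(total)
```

p=2,n=1: 2>1, total = 0+1 = 1
p=2,n=2: not 2>2, total = 1+3 = 4
p=2,n=3: not 2>3, total = 4+3 = 7
p=3,n=1: 3>1, total = 7+2 = 9
p=3,n=2: 3>2, total = 9+1 = 10
p=3,n=3: not 3>3, total = 10+3 = 13
p=4,n=1: 4>1, total = 13+3 = 16
p=4,n=2: 4>2, total = 16+2 = 18
p=4,n=3: 4>3, total = 18+1 = 19

19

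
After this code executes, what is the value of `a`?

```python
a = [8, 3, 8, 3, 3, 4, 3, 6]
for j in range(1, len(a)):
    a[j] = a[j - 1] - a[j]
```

j=1: a[1] = 8-3 = 5 → [8, 5, 8, 3, 3, 4, 3, 6]
j=2: a[2] = 5-8 = -3 → [8, 5, -3, 3, 3, 4, 3, 6]
j=3: a[3] = (-3)-3 = -6 → [8, 5, -3, -6, 3, 4, 3, 6]
j=4: a[4] = (-6)-3 = -9 → [8, 5, -3, -6, -9, 4, 3, 6]
j=5: a[5] = (-9)-4 = -13 → [8, 5, -3, -6, -9, -13, 3, 6]
j=6: a[6] = (-13)-3 = -16 → [8, 5, -3, -6, -9, -13, -16, 6]
j=7: a[7] = (-16)-6 = -22 → [8, 5, -3, -6, -9, -13, -16, -22]

[8, 5, -3, -6, -9, -13, -16, -22]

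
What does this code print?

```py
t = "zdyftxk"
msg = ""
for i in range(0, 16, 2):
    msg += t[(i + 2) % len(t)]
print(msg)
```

ytkdfxzy

i=0: add t[2]='y' → 'y'
i=2: add t[4]='t' → 'yt'
i=4: add t[6]='k' → 'ytk'
i=6: add t[1]='d' → 'ytkd'
i=8: add t[3]='f' → 'ytkdf'
i=10: add t[5]='x' → 'ytkdfx'
i=12: add t[0]='z' → 'ytkdfxz'
i=14: add t[2]='y' → 'ytkdfxzy'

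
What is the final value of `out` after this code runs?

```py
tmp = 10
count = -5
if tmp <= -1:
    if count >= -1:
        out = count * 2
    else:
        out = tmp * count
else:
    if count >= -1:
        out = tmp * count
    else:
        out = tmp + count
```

5

tmp=10, count=-5
tmp <= -1 is False; count >= -1 is False
→ out = tmp + count = 5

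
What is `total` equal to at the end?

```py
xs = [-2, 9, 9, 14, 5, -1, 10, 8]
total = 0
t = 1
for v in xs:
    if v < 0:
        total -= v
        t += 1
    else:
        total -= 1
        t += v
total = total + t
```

v=-2: <0, total = 0-(-2) = 2; t=2
v=9: not <0, total = 2-1 = 1; t=11
v=9: not <0, total = 1-1 = 0; t=20
v=14: not <0, total = 0-1 = -1; t=34
v=5: not <0, total = (-1)-1 = -2; t=39
v=-1: <0, total = (-2)-(-1) = -1; t=40
v=10: not <0, total = (-1)-1 = -2; t=50
v=8: not <0, total = (-2)-1 = -3; t=58
total+t = (-3)+58 = 55

55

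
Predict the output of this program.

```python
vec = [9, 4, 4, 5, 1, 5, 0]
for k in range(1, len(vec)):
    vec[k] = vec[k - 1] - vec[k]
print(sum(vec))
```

k=1: vec[1] = 9-4 = 5 → [9, 5, 4, 5, 1, 5, 0]
k=2: vec[2] = 5-4 = 1 → [9, 5, 1, 5, 1, 5, 0]
k=3: vec[3] = 1-5 = -4 → [9, 5, 1, -4, 1, 5, 0]
k=4: vec[4] = (-4)-1 = -5 → [9, 5, 1, -4, -5, 5, 0]
k=5: vec[5] = (-5)-5 = -10 → [9, 5, 1, -4, -5, -10, 0]
k=6: vec[6] = (-10)-0 = -10 → [9, 5, 1, -4, -5, -10, -10]
sum = -14

-14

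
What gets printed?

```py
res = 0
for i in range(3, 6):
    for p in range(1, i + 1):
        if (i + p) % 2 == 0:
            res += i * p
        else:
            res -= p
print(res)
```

i=3,p=1: even sum, res = 0+3 = 3
i=3,p=2: odd sum, res = 3-2 = 1
i=3,p=3: even sum, res = 1+9 = 10
i=4,p=1: odd sum, res = 10-1 = 9
i=4,p=2: even sum, res = 9+8 = 17
i=4,p=3: odd sum, res = 17-3 = 14
i=4,p=4: even sum, res = 14+16 = 30
i=5,p=1: even sum, res = 30+5 = 35
i=5,p=2: odd sum, res = 35-2 = 33
i=5,p=3: even sum, res = 33+15 = 48
i=5,p=4: odd sum, res = 48-4 = 44
i=5,p=5: even sum, res = 44+25 = 69

69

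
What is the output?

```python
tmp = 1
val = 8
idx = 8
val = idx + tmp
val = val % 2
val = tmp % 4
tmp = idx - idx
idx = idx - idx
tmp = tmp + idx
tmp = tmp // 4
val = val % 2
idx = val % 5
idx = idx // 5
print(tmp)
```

0

val = 8+1 = 9
val = 9%2 = 1
val = 1%4 = 1
tmp = 8-8 = 0
idx = 8-8 = 0
tmp = 0+0 = 0
tmp = 0//4 = 0
val = 1%2 = 1
idx = 1%5 = 1
idx = 1//5 = 0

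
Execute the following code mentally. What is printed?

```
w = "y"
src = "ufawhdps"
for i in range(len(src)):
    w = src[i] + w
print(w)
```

spdhwafuy

i=0: prepend 'u' → 'uy'
i=1: prepend 'f' → 'fuy'
i=2: prepend 'a' → 'afuy'
i=3: prepend 'w' → 'wafuy'
i=4: prepend 'h' → 'hwafuy'
i=5: prepend 'd' → 'dhwafuy'
i=6: prepend 'p' → 'pdhwafuy'
i=7: prepend 's' → 'spdhwafuy'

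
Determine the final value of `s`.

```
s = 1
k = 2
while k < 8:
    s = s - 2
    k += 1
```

-11

k=2: s = 1-2 = -1
k=3: s = (-1)-2 = -3
k=4: s = (-3)-2 = -5
k=5: s = (-5)-2 = -7
k=6: s = (-7)-2 = -9
k=7: s = (-9)-2 = -11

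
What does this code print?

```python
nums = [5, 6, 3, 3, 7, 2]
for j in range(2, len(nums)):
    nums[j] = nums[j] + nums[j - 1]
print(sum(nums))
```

j=2: nums[2] = 3+6 = 9 → [5, 6, 9, 3, 7, 2]
j=3: nums[3] = 3+9 = 12 → [5, 6, 9, 12, 7, 2]
j=4: nums[4] = 7+12 = 19 → [5, 6, 9, 12, 19, 2]
j=5: nums[5] = 2+19 = 21 → [5, 6, 9, 12, 19, 21]
sum = 72

72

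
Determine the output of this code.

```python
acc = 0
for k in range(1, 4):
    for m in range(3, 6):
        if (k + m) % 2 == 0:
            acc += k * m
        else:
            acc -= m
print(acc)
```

k=1,m=3: even sum, acc = 0+3 = 3
k=1,m=4: odd sum, acc = 3-4 = -1
k=1,m=5: even sum, acc = (-1)+5 = 4
k=2,m=3: odd sum, acc = 4-3 = 1
k=2,m=4: even sum, acc = 1+8 = 9
k=2,m=5: odd sum, acc = 9-5 = 4
k=3,m=3: even sum, acc = 4+9 = 13
k=3,m=4: odd sum, acc = 13-4 = 9
k=3,m=5: even sum, acc = 9+15 = 24

24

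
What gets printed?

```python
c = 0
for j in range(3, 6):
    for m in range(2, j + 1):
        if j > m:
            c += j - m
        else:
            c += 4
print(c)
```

22

j=3,m=2: 3>2, c = 0+1 = 1
j=3,m=3: not 3>3, c = 1+4 = 5
j=4,m=2: 4>2, c = 5+2 = 7
j=4,m=3: 4>3, c = 7+1 = 8
j=4,m=4: not 4>4, c = 8+4 = 12
j=5,m=2: 5>2, c = 12+3 = 15
j=5,m=3: 5>3, c = 15+2 = 17
j=5,m=4: 5>4, c = 17+1 = 18
j=5,m=5: not 5>5, c = 18+4 = 22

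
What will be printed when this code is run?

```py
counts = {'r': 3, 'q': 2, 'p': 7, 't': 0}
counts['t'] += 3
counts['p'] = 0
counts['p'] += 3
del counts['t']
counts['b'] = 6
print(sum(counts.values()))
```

14

counts['t'] = 0+3 = 3 → {'r': 3, 'q': 2, 'p': 7, 't': 3}
counts['p'] = 0 → {'r': 3, 'q': 2, 'p': 0, 't': 3}
counts['p'] = 0+3 = 3 → {'r': 3, 'q': 2, 'p': 3, 't': 3}
del 't' → {'r': 3, 'q': 2, 'p': 3}
counts['b'] = 6 → {'r': 3, 'q': 2, 'p': 3, 'b': 6}
sum of values = 14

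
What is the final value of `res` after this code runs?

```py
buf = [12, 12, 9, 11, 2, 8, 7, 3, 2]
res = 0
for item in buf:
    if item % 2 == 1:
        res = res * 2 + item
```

133

item=12: not odd
item=12: not odd
item=9: odd, res = 0*2+9 = 9
item=11: odd, res = 9*2+11 = 29
item=2: not odd
item=8: not odd
item=7: odd, res = 29*2+7 = 65
item=3: odd, res = 65*2+3 = 133
item=2: not odd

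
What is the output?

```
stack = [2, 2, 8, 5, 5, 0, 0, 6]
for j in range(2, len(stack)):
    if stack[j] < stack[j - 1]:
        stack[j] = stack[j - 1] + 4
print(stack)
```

[2, 2, 8, 12, 16, 20, 24, 28]

j=2: 8>=2, unchanged → [2, 2, 8, 5, 5, 0, 0, 6]
j=3: 5<8, stack[3] = 8+4 = 12 → [2, 2, 8, 12, 5, 0, 0, 6]
j=4: 5<12, stack[4] = 12+4 = 16 → [2, 2, 8, 12, 16, 0, 0, 6]
j=5: 0<16, stack[5] = 16+4 = 20 → [2, 2, 8, 12, 16, 20, 0, 6]
j=6: 0<20, stack[6] = 20+4 = 24 → [2, 2, 8, 12, 16, 20, 24, 6]
j=7: 6<24, stack[7] = 24+4 = 28 → [2, 2, 8, 12, 16, 20, 24, 28]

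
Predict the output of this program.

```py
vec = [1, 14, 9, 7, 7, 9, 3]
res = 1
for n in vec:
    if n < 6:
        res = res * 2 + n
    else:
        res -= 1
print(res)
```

n=1: <6, res = 1*2+1 = 3
n=14: not <6, res = 3-1 = 2
n=9: not <6, res = 2-1 = 1
n=7: not <6, res = 1-1 = 0
n=7: not <6, res = 0-1 = -1
n=9: not <6, res = (-1)-1 = -2
n=3: <6, res = (-2)*2+3 = -1

-1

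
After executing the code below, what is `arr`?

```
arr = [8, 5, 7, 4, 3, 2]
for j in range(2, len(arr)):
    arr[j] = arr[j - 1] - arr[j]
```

[8, 5, -2, -6, -9, -11]

j=2: arr[2] = 5-7 = -2 → [8, 5, -2, 4, 3, 2]
j=3: arr[3] = (-2)-4 = -6 → [8, 5, -2, -6, 3, 2]
j=4: arr[4] = (-6)-3 = -9 → [8, 5, -2, -6, -9, 2]
j=5: arr[5] = (-9)-2 = -11 → [8, 5, -2, -6, -9, -11]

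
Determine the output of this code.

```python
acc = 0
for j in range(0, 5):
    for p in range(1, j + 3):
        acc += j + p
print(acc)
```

j=0,p=1: acc = 0+1 = 1
j=0,p=2: acc = 1+2 = 3
j=1,p=1: acc = 3+2 = 5
j=1,p=2: acc = 5+3 = 8
j=1,p=3: acc = 8+4 = 12
j=2,p=1: acc = 12+3 = 15
j=2,p=2: acc = 15+4 = 19
j=2,p=3: acc = 19+5 = 24
j=2,p=4: acc = 24+6 = 30
j=3,p=1: acc = 30+4 = 34
j=3,p=2: acc = 34+5 = 39
j=3,p=3: acc = 39+6 = 45
j=3,p=4: acc = 45+7 = 52
j=3,p=5: acc = 52+8 = 60
j=4,p=1: acc = 60+5 = 65
j=4,p=2: acc = 65+6 = 71
j=4,p=3: acc = 71+7 = 78
j=4,p=4: acc = 78+8 = 86
j=4,p=5: acc = 86+9 = 95
j=4,p=6: acc = 95+10 = 105

105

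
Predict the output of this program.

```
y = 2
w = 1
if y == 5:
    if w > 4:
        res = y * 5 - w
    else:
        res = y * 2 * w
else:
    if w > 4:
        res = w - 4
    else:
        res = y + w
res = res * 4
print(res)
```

y=2, w=1
y == 5 is False; w > 4 is False
→ res = y + w = 3
res = 3*4 = 12

12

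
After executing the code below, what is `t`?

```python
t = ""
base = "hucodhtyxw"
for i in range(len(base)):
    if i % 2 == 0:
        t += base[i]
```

i=0: add 'h' → 'h'
i=1: skip
i=2: add 'c' → 'hc'
i=3: skip
i=4: add 'd' → 'hcd'
i=5: skip
i=6: add 't' → 'hcdt'
i=7: skip
i=8: add 'x' → 'hcdtx'
i=9: skip

'hcdtx'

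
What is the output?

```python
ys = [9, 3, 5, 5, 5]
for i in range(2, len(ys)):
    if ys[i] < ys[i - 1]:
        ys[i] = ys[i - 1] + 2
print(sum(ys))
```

i=2: 5>=3, unchanged → [9, 3, 5, 5, 5]
i=3: 5>=5, unchanged → [9, 3, 5, 5, 5]
i=4: 5>=5, unchanged → [9, 3, 5, 5, 5]
sum = 27

27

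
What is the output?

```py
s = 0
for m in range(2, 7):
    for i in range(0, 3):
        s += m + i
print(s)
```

m=2,i=0: s = 0+2 = 2
m=2,i=1: s = 2+3 = 5
m=2,i=2: s = 5+4 = 9
m=3,i=0: s = 9+3 = 12
m=3,i=1: s = 12+4 = 16
m=3,i=2: s = 16+5 = 21
m=4,i=0: s = 21+4 = 25
m=4,i=1: s = 25+5 = 30
m=4,i=2: s = 30+6 = 36
m=5,i=0: s = 36+5 = 41
m=5,i=1: s = 41+6 = 47
m=5,i=2: s = 47+7 = 54
m=6,i=0: s = 54+6 = 60
m=6,i=1: s = 60+7 = 67
m=6,i=2: s = 67+8 = 75

75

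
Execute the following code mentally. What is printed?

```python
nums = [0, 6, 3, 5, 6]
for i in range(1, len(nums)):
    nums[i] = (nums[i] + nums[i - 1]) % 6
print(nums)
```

[0, 0, 3, 2, 2]

i=1: nums[1] = (6+0)%6 = 0 → [0, 0, 3, 5, 6]
i=2: nums[2] = (3+0)%6 = 3 → [0, 0, 3, 5, 6]
i=3: nums[3] = (5+3)%6 = 2 → [0, 0, 3, 2, 6]
i=4: nums[4] = (6+2)%6 = 2 → [0, 0, 3, 2, 2]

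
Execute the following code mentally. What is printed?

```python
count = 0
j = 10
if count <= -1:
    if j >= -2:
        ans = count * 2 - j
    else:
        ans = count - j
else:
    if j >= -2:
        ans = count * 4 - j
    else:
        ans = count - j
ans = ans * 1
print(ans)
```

count=0, j=10
count <= -1 is False; j >= -2 is True
→ ans = count * 4 - j = -10
ans = (-10)*1 = -10

-10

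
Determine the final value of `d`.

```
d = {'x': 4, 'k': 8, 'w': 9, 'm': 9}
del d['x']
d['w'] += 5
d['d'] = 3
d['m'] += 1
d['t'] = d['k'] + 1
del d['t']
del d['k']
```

del 'x' → {'k': 8, 'w': 9, 'm': 9}
d['w'] = 9+5 = 14 → {'k': 8, 'w': 14, 'm': 9}
d['d'] = 3 → {'k': 8, 'w': 14, 'm': 9, 'd': 3}
d['m'] = 9+1 = 10 → {'k': 8, 'w': 14, 'm': 10, 'd': 3}
d['t'] = d['k']+1 = 9 → {'k': 8, 'w': 14, 'm': 10, 'd': 3, 't': 9}
del 't' → {'k': 8, 'w': 14, 'm': 10, 'd': 3}
del 'k' → {'w': 14, 'm': 10, 'd': 3}

{'w': 14, 'm': 10, 'd': 3}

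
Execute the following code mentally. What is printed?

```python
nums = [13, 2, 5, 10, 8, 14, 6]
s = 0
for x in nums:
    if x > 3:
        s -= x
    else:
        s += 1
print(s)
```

-55

x=13: >3, s = 0-13 = -13
x=2: not >3, s = (-13)+1 = -12
x=5: >3, s = (-12)-5 = -17
x=10: >3, s = (-17)-10 = -27
x=8: >3, s = (-27)-8 = -35
x=14: >3, s = (-35)-14 = -49
x=6: >3, s = (-49)-6 = -55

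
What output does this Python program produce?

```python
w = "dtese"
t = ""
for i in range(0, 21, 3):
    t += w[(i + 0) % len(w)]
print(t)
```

dsteeds

i=0: add w[0]='d' → 'd'
i=3: add w[3]='s' → 'ds'
i=6: add w[1]='t' → 'dst'
i=9: add w[4]='e' → 'dste'
i=12: add w[2]='e' → 'dstee'
i=15: add w[0]='d' → 'dsteed'
i=18: add w[3]='s' → 'dsteeds'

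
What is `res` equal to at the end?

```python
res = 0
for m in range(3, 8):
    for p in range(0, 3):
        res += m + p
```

m=3,p=0: res = 0+3 = 3
m=3,p=1: res = 3+4 = 7
m=3,p=2: res = 7+5 = 12
m=4,p=0: res = 12+4 = 16
m=4,p=1: res = 16+5 = 21
m=4,p=2: res = 21+6 = 27
m=5,p=0: res = 27+5 = 32
m=5,p=1: res = 32+6 = 38
m=5,p=2: res = 38+7 = 45
m=6,p=0: res = 45+6 = 51
m=6,p=1: res = 51+7 = 58
m=6,p=2: res = 58+8 = 66
m=7,p=0: res = 66+7 = 73
m=7,p=1: res = 73+8 = 81
m=7,p=2: res = 81+9 = 90

90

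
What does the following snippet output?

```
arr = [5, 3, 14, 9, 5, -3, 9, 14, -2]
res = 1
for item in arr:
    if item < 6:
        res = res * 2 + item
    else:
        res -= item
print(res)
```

-82

item=5: <6, res = 1*2+5 = 7
item=3: <6, res = 7*2+3 = 17
item=14: not <6, res = 17-14 = 3
item=9: not <6, res = 3-9 = -6
item=5: <6, res = (-6)*2+5 = -7
item=-3: <6, res = (-7)*2+(-3) = -17
item=9: not <6, res = (-17)-9 = -26
item=14: not <6, res = (-26)-14 = -40
item=-2: <6, res = (-40)*2+(-2) = -82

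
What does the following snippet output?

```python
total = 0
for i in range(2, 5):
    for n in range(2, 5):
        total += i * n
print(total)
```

i=2,n=2: total = 0+4 = 4
i=2,n=3: total = 4+6 = 10
i=2,n=4: total = 10+8 = 18
i=3,n=2: total = 18+6 = 24
i=3,n=3: total = 24+9 = 33
i=3,n=4: total = 33+12 = 45
i=4,n=2: total = 45+8 = 53
i=4,n=3: total = 53+12 = 65
i=4,n=4: total = 65+16 = 81

81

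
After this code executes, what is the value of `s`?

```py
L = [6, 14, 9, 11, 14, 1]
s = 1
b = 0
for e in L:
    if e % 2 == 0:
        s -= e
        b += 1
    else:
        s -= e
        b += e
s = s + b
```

-30

e=6: even, s = 1-6 = -5; b=1
e=14: even, s = (-5)-14 = -19; b=2
e=9: not even, s = (-19)-9 = -28; b=11
e=11: not even, s = (-28)-11 = -39; b=22
e=14: even, s = (-39)-14 = -53; b=23
e=1: not even, s = (-53)-1 = -54; b=24
s+b = (-54)+24 = -30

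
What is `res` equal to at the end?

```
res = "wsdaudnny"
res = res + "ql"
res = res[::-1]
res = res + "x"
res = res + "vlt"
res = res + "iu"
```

'lqynnduadswxvltiu'

+ 'ql' → 'wsdaudnnyql'
reverse → 'lqynnduadsw'
+ 'x' → 'lqynnduadswx'
+ 'vlt' → 'lqynnduadswxvlt'
+ 'iu' → 'lqynnduadswxvltiu'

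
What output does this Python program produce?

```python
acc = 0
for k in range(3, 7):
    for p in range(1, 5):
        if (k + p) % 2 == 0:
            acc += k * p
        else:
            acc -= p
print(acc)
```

k=3,p=1: even sum, acc = 0+3 = 3
k=3,p=2: odd sum, acc = 3-2 = 1
k=3,p=3: even sum, acc = 1+9 = 10
k=3,p=4: odd sum, acc = 10-4 = 6
k=4,p=1: odd sum, acc = 6-1 = 5
k=4,p=2: even sum, acc = 5+8 = 13
k=4,p=3: odd sum, acc = 13-3 = 10
k=4,p=4: even sum, acc = 10+16 = 26
k=5,p=1: even sum, acc = 26+5 = 31
k=5,p=2: odd sum, acc = 31-2 = 29
k=5,p=3: even sum, acc = 29+15 = 44
k=5,p=4: odd sum, acc = 44-4 = 40
k=6,p=1: odd sum, acc = 40-1 = 39
k=6,p=2: even sum, acc = 39+12 = 51
k=6,p=3: odd sum, acc = 51-3 = 48
k=6,p=4: even sum, acc = 48+24 = 72

72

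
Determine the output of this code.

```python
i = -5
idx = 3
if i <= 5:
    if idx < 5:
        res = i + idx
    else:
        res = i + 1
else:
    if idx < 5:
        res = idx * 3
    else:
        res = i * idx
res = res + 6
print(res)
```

i=-5, idx=3
i <= 5 is True; idx < 5 is True
→ res = i + idx = -2
res = (-2)+6 = 4

4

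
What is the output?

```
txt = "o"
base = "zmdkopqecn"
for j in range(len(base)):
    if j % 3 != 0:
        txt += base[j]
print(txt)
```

omdopec

j=0: skip
j=1: add 'm' → 'om'
j=2: add 'd' → 'omd'
j=3: skip
j=4: add 'o' → 'omdo'
j=5: add 'p' → 'omdop'
j=6: skip
j=7: add 'e' → 'omdope'
j=8: add 'c' → 'omdopec'
j=9: skip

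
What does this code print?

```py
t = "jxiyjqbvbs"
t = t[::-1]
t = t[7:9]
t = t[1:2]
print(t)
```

reverse → 'sbvbqjyixj'
slice [7:9] → 'ix'
slice [1:2] → 'x'

x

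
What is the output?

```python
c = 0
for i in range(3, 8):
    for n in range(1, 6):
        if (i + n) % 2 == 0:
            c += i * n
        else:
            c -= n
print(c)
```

159

i=3,n=1: even sum, c = 0+3 = 3
i=3,n=2: odd sum, c = 3-2 = 1
i=3,n=3: even sum, c = 1+9 = 10
i=3,n=4: odd sum, c = 10-4 = 6
i=3,n=5: even sum, c = 6+15 = 21
i=4,n=1: odd sum, c = 21-1 = 20
i=4,n=2: even sum, c = 20+8 = 28
i=4,n=3: odd sum, c = 28-3 = 25
i=4,n=4: even sum, c = 25+16 = 41
i=4,n=5: odd sum, c = 41-5 = 36
i=5,n=1: even sum, c = 36+5 = 41
i=5,n=2: odd sum, c = 41-2 = 39
i=5,n=3: even sum, c = 39+15 = 54
i=5,n=4: odd sum, c = 54-4 = 50
i=5,n=5: even sum, c = 50+25 = 75
i=6,n=1: odd sum, c = 75-1 = 74
i=6,n=2: even sum, c = 74+12 = 86
i=6,n=3: odd sum, c = 86-3 = 83
i=6,n=4: even sum, c = 83+24 = 107
i=6,n=5: odd sum, c = 107-5 = 102
i=7,n=1: even sum, c = 102+7 = 109
i=7,n=2: odd sum, c = 109-2 = 107
i=7,n=3: even sum, c = 107+21 = 128
i=7,n=4: odd sum, c = 128-4 = 124
i=7,n=5: even sum, c = 124+35 = 159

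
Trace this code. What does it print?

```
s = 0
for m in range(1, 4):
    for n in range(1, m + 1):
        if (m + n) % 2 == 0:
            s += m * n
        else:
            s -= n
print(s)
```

14

m=1,n=1: even sum, s = 0+1 = 1
m=2,n=1: odd sum, s = 1-1 = 0
m=2,n=2: even sum, s = 0+4 = 4
m=3,n=1: even sum, s = 4+3 = 7
m=3,n=2: odd sum, s = 7-2 = 5
m=3,n=3: even sum, s = 5+9 = 14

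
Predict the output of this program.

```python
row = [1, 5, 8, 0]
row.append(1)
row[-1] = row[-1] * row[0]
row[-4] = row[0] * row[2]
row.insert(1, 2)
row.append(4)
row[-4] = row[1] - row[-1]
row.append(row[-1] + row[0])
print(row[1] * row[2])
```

append 1 → [1, 5, 8, 0, 1]
row[-1] = row[-1]*row[0] = 1*1 = 1 → [1, 5, 8, 0, 1]
row[-4] = row[0]*row[2] = 1*8 = 8 → [1, 8, 8, 0, 1]
insert 2 at 1 → [1, 2, 8, 8, 0, 1]
append 4 → [1, 2, 8, 8, 0, 1, 4]
row[-4] = row[1]-row[-1] = 2-4 = -2 → [1, 2, 8, -2, 0, 1, 4]
append row[-1]+row[0] = 4+1 = 5 → [1, 2, 8, -2, 0, 1, 4, 5]
row[1]*row[2] = 2*8 = 16

16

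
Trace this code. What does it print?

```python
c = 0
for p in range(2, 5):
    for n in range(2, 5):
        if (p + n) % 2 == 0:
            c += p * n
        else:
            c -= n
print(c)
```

p=2,n=2: even sum, c = 0+4 = 4
p=2,n=3: odd sum, c = 4-3 = 1
p=2,n=4: even sum, c = 1+8 = 9
p=3,n=2: odd sum, c = 9-2 = 7
p=3,n=3: even sum, c = 7+9 = 16
p=3,n=4: odd sum, c = 16-4 = 12
p=4,n=2: even sum, c = 12+8 = 20
p=4,n=3: odd sum, c = 20-3 = 17
p=4,n=4: even sum, c = 17+16 = 33

33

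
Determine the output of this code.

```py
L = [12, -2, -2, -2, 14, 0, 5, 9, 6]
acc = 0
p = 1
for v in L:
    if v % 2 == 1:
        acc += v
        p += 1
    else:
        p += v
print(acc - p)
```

-15

v=12: not odd; p=13
v=-2: not odd; p=11
v=-2: not odd; p=9
v=-2: not odd; p=7
v=14: not odd; p=21
v=0: not odd; p=21
v=5: odd, acc = 0+5 = 5; p=22
v=9: odd, acc = 5+9 = 14; p=23
v=6: not odd; p=29
acc-p = 14-29 = -15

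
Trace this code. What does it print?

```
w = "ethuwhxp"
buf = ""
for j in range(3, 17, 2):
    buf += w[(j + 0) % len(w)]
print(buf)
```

uhptuhp

j=3: add w[3]='u' → 'u'
j=5: add w[5]='h' → 'uh'
j=7: add w[7]='p' → 'uhp'
j=9: add w[1]='t' → 'uhpt'
j=11: add w[3]='u' → 'uhptu'
j=13: add w[5]='h' → 'uhptuh'
j=15: add w[7]='p' → 'uhptuhp'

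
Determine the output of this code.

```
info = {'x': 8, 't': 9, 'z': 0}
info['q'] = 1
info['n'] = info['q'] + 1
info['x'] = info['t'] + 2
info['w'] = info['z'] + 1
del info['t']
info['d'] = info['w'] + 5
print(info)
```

{'x': 11, 'z': 0, 'q': 1, 'n': 2, 'w': 1, 'd': 6}

info['q'] = 1 → {'x': 8, 't': 9, 'z': 0, 'q': 1}
info['n'] = info['q']+1 = 2 → {'x': 8, 't': 9, 'z': 0, 'q': 1, 'n': 2}
info['x'] = info['t']+2 = 11 → {'x': 11, 't': 9, 'z': 0, 'q': 1, 'n': 2}
info['w'] = info['z']+1 = 1 → {'x': 11, 't': 9, 'z': 0, 'q': 1, 'n': 2, 'w': 1}
del 't' → {'x': 11, 'z': 0, 'q': 1, 'n': 2, 'w': 1}
info['d'] = info['w']+5 = 6 → {'x': 11, 'z': 0, 'q': 1, 'n': 2, 'w': 1, 'd': 6}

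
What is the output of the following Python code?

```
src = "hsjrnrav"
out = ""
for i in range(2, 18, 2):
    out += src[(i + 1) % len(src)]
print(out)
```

i=2: add src[3]='r' → 'r'
i=4: add src[5]='r' → 'rr'
i=6: add src[7]='v' → 'rrv'
i=8: add src[1]='s' → 'rrvs'
i=10: add src[3]='r' → 'rrvsr'
i=12: add src[5]='r' → 'rrvsrr'
i=14: add src[7]='v' → 'rrvsrrv'
i=16: add src[1]='s' → 'rrvsrrvs'

rrvsrrvs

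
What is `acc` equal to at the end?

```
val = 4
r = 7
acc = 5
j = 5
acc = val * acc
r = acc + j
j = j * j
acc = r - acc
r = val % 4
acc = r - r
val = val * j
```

acc = 4*5 = 20
r = 20+5 = 25
j = 5*5 = 25
acc = 25-20 = 5
r = 4%4 = 0
acc = 0-0 = 0
val = 4*25 = 100

0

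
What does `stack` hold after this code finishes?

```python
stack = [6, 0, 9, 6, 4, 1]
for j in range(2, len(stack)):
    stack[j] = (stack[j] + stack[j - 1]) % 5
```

[6, 0, 4, 0, 4, 0]

j=2: stack[2] = (9+0)%5 = 4 → [6, 0, 4, 6, 4, 1]
j=3: stack[3] = (6+4)%5 = 0 → [6, 0, 4, 0, 4, 1]
j=4: stack[4] = (4+0)%5 = 4 → [6, 0, 4, 0, 4, 1]
j=5: stack[5] = (1+4)%5 = 0 → [6, 0, 4, 0, 4, 0]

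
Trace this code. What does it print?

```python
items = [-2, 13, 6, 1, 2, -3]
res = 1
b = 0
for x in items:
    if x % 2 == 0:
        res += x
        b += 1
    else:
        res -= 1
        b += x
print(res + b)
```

x=-2: even, res = 1+(-2) = -1; b=1
x=13: not even, res = (-1)-1 = -2; b=14
x=6: even, res = (-2)+6 = 4; b=15
x=1: not even, res = 4-1 = 3; b=16
x=2: even, res = 3+2 = 5; b=17
x=-3: not even, res = 5-1 = 4; b=14
res+b = 4+14 = 18

18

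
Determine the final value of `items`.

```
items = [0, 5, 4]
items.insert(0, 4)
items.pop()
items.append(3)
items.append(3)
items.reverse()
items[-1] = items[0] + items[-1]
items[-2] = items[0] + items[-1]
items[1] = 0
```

[3, 0, 5, 10, 7]

insert 4 at 0 → [4, 0, 5, 4]
pop() removes 4 → [4, 0, 5]
append 3 → [4, 0, 5, 3]
append 3 → [4, 0, 5, 3, 3]
reverse → [3, 3, 5, 0, 4]
items[-1] = items[0]+items[-1] = 3+4 = 7 → [3, 3, 5, 0, 7]
items[-2] = items[0]+items[-1] = 3+7 = 10 → [3, 3, 5, 10, 7]
items[1] = 0 → [3, 0, 5, 10, 7]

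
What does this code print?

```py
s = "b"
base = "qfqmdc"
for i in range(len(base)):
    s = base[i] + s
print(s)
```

cdmqfqb

i=0: prepend 'q' → 'qb'
i=1: prepend 'f' → 'fqb'
i=2: prepend 'q' → 'qfqb'
i=3: prepend 'm' → 'mqfqb'
i=4: prepend 'd' → 'dmqfqb'
i=5: prepend 'c' → 'cdmqfqb'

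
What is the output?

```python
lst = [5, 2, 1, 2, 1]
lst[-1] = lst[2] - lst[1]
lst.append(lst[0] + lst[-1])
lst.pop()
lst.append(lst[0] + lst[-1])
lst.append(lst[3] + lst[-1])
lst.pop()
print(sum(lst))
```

13

lst[-1] = lst[2]-lst[1] = 1-2 = -1 → [5, 2, 1, 2, -1]
append lst[0]+lst[-1] = 5+(-1) = 4 → [5, 2, 1, 2, -1, 4]
pop() removes 4 → [5, 2, 1, 2, -1]
append lst[0]+lst[-1] = 5+(-1) = 4 → [5, 2, 1, 2, -1, 4]
append lst[3]+lst[-1] = 2+4 = 6 → [5, 2, 1, 2, -1, 4, 6]
pop() removes 6 → [5, 2, 1, 2, -1, 4]
sum = 13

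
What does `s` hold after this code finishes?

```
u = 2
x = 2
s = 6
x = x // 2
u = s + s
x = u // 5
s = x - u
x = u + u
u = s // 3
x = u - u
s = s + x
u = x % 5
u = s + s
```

-10

x = 2//2 = 1
u = 6+6 = 12
x = 12//5 = 2
s = 2-12 = -10
x = 12+12 = 24
u = (-10)//3 = -4
x = (-4)-(-4) = 0
s = (-10)+0 = -10
u = 0%5 = 0
u = (-10)+(-10) = -20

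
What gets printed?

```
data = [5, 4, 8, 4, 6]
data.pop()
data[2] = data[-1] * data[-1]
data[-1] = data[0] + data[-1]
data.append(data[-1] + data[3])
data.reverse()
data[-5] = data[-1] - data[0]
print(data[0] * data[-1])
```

pop() removes 6 → [5, 4, 8, 4]
data[2] = data[-1]*data[-1] = 4*4 = 16 → [5, 4, 16, 4]
data[-1] = data[0]+data[-1] = 5+4 = 9 → [5, 4, 16, 9]
append data[-1]+data[3] = 9+9 = 18 → [5, 4, 16, 9, 18]
reverse → [18, 9, 16, 4, 5]
data[-5] = data[-1]-data[0] = 5-18 = -13 → [-13, 9, 16, 4, 5]
data[0]*data[-1] = (-13)*5 = -65

-65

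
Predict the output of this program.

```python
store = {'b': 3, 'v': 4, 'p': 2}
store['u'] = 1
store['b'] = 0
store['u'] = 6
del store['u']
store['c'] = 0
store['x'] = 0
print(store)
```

store['u'] = 1 → {'b': 3, 'v': 4, 'p': 2, 'u': 1}
store['b'] = 0 → {'b': 0, 'v': 4, 'p': 2, 'u': 1}
store['u'] = 6 → {'b': 0, 'v': 4, 'p': 2, 'u': 6}
del 'u' → {'b': 0, 'v': 4, 'p': 2}
store['c'] = 0 → {'b': 0, 'v': 4, 'p': 2, 'c': 0}
store['x'] = 0 → {'b': 0, 'v': 4, 'p': 2, 'c': 0, 'x': 0}

{'b': 0, 'v': 4, 'p': 2, 'c': 0, 'x': 0}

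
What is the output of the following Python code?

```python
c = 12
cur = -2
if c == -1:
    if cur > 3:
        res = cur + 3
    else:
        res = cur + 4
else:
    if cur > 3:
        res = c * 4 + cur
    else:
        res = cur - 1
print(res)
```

c=12, cur=-2
c == -1 is False; cur > 3 is False
→ res = cur - 1 = -3

-3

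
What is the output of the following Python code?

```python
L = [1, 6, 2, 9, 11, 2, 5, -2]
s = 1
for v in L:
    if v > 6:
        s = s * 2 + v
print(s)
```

v=1: not >6
v=6: not >6
v=2: not >6
v=9: >6, s = 1*2+9 = 11
v=11: >6, s = 11*2+11 = 33
v=2: not >6
v=5: not >6
v=-2: not >6

33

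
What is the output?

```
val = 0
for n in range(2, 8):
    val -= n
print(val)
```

n=2: val = 0-2 = -2
n=3: val = (-2)-3 = -5
n=4: val = (-5)-4 = -9
n=5: val = (-9)-5 = -14
n=6: val = (-14)-6 = -20
n=7: val = (-20)-7 = -27

-27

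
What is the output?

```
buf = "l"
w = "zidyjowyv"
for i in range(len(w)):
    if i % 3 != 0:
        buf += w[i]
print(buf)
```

lidjoyv

i=0: skip
i=1: add 'i' → 'li'
i=2: add 'd' → 'lid'
i=3: skip
i=4: add 'j' → 'lidj'
i=5: add 'o' → 'lidjo'
i=6: skip
i=7: add 'y' → 'lidjoy'
i=8: add 'v' → 'lidjoyv'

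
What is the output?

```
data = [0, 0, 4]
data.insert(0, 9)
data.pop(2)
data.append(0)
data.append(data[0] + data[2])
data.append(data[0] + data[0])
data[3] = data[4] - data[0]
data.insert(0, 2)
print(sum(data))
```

insert 9 at 0 → [9, 0, 0, 4]
pop(2) removes 0 → [9, 0, 4]
append 0 → [9, 0, 4, 0]
append data[0]+data[2] = 9+4 = 13 → [9, 0, 4, 0, 13]
append data[0]+data[0] = 9+9 = 18 → [9, 0, 4, 0, 13, 18]
data[3] = data[4]-data[0] = 13-9 = 4 → [9, 0, 4, 4, 13, 18]
insert 2 at 0 → [2, 9, 0, 4, 4, 13, 18]
sum = 50

50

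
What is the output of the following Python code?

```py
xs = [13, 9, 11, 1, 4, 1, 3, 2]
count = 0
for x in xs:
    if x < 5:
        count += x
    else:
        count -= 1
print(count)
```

x=13: not <5, count = 0-1 = -1
x=9: not <5, count = (-1)-1 = -2
x=11: not <5, count = (-2)-1 = -3
x=1: <5, count = (-3)+1 = -2
x=4: <5, count = (-2)+4 = 2
x=1: <5, count = 2+1 = 3
x=3: <5, count = 3+3 = 6
x=2: <5, count = 6+2 = 8

8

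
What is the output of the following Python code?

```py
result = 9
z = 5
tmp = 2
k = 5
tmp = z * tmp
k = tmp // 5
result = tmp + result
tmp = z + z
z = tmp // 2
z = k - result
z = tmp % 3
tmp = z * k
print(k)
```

2

tmp = 5*2 = 10
k = 10//5 = 2
result = 10+9 = 19
tmp = 5+5 = 10
z = 10//2 = 5
z = 2-19 = -17
z = 10%3 = 1
tmp = 1*2 = 2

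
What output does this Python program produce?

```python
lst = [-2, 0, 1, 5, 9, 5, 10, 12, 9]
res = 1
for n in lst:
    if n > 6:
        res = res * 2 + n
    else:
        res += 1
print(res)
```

233

n=-2: not >6, res = 1+1 = 2
n=0: not >6, res = 2+1 = 3
n=1: not >6, res = 3+1 = 4
n=5: not >6, res = 4+1 = 5
n=9: >6, res = 5*2+9 = 19
n=5: not >6, res = 19+1 = 20
n=10: >6, res = 20*2+10 = 50
n=12: >6, res = 50*2+12 = 112
n=9: >6, res = 112*2+9 = 233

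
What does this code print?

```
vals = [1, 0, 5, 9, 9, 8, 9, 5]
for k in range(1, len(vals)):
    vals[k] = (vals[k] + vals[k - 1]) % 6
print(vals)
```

k=1: vals[1] = (0+1)%6 = 1 → [1, 1, 5, 9, 9, 8, 9, 5]
k=2: vals[2] = (5+1)%6 = 0 → [1, 1, 0, 9, 9, 8, 9, 5]
k=3: vals[3] = (9+0)%6 = 3 → [1, 1, 0, 3, 9, 8, 9, 5]
k=4: vals[4] = (9+3)%6 = 0 → [1, 1, 0, 3, 0, 8, 9, 5]
k=5: vals[5] = (8+0)%6 = 2 → [1, 1, 0, 3, 0, 2, 9, 5]
k=6: vals[6] = (9+2)%6 = 5 → [1, 1, 0, 3, 0, 2, 5, 5]
k=7: vals[7] = (5+5)%6 = 4 → [1, 1, 0, 3, 0, 2, 5, 4]

[1, 1, 0, 3, 0, 2, 5, 4]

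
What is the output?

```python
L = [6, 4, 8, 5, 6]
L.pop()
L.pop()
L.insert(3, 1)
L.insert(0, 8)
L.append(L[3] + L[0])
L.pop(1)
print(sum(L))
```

37

pop() removes 6 → [6, 4, 8, 5]
pop() removes 5 → [6, 4, 8]
insert 1 at 3 → [6, 4, 8, 1]
insert 8 at 0 → [8, 6, 4, 8, 1]
append L[3]+L[0] = 8+8 = 16 → [8, 6, 4, 8, 1, 16]
pop(1) removes 6 → [8, 4, 8, 1, 16]
sum = 37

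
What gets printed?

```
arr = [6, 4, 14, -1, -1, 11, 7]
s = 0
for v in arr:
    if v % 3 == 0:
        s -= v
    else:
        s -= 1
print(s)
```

-12

v=6: %3==0, s = 0-6 = -6
v=4: not %3==0, s = (-6)-1 = -7
v=14: not %3==0, s = (-7)-1 = -8
v=-1: not %3==0, s = (-8)-1 = -9
v=-1: not %3==0, s = (-9)-1 = -10
v=11: not %3==0, s = (-10)-1 = -11
v=7: not %3==0, s = (-11)-1 = -12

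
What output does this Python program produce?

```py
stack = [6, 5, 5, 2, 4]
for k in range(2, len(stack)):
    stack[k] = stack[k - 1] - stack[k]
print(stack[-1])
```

-6

k=2: stack[2] = 5-5 = 0 → [6, 5, 0, 2, 4]
k=3: stack[3] = 0-2 = -2 → [6, 5, 0, -2, 4]
k=4: stack[4] = (-2)-4 = -6 → [6, 5, 0, -2, -6]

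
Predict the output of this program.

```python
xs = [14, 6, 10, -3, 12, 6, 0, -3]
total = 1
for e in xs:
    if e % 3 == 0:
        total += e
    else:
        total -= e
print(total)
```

e=14: not %3==0, total = 1-14 = -13
e=6: %3==0, total = (-13)+6 = -7
e=10: not %3==0, total = (-7)-10 = -17
e=-3: %3==0, total = (-17)+(-3) = -20
e=12: %3==0, total = (-20)+12 = -8
e=6: %3==0, total = (-8)+6 = -2
e=0: %3==0, total = (-2)+0 = -2
e=-3: %3==0, total = (-2)+(-3) = -5

-5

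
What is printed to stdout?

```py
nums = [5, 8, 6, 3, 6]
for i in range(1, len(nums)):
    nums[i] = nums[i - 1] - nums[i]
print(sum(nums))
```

-37

i=1: nums[1] = 5-8 = -3 → [5, -3, 6, 3, 6]
i=2: nums[2] = (-3)-6 = -9 → [5, -3, -9, 3, 6]
i=3: nums[3] = (-9)-3 = -12 → [5, -3, -9, -12, 6]
i=4: nums[4] = (-12)-6 = -18 → [5, -3, -9, -12, -18]
sum = -37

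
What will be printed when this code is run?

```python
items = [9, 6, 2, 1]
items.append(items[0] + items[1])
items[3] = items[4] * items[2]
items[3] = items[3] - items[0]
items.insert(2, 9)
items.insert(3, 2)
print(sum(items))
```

append items[0]+items[1] = 9+6 = 15 → [9, 6, 2, 1, 15]
items[3] = items[4]*items[2] = 15*2 = 30 → [9, 6, 2, 30, 15]
items[3] = items[3]-items[0] = 30-9 = 21 → [9, 6, 2, 21, 15]
insert 9 at 2 → [9, 6, 9, 2, 21, 15]
insert 2 at 3 → [9, 6, 9, 2, 2, 21, 15]
sum = 64

64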